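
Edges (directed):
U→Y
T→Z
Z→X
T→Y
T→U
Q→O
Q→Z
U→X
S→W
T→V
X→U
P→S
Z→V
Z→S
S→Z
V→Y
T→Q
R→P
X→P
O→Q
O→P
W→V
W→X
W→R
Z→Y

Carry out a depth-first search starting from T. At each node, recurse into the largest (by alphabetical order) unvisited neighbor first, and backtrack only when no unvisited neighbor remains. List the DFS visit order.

T Z Y X U P S W V R Q O

Visit T
T → Z
Z → Y
Z → X
X → U
X → P
P → S
S → W
W → V
W → R
T → Q
Q → O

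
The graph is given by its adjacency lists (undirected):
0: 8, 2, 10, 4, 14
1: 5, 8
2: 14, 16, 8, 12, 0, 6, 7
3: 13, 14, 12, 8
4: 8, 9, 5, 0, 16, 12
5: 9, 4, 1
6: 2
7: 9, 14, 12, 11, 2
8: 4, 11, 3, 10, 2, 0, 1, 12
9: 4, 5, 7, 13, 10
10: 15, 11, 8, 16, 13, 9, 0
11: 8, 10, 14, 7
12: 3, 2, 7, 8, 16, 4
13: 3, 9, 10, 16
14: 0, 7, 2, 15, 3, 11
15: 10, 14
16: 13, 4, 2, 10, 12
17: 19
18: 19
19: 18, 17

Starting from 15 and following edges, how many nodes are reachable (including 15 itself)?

17

BFS from 15 visits: 15, 14, 10, 11, 7, 3, 2, 0, 16, 13, 9, 8, 12, 6, 4, 5, 1
Reachable nodes: 17 of 20 total.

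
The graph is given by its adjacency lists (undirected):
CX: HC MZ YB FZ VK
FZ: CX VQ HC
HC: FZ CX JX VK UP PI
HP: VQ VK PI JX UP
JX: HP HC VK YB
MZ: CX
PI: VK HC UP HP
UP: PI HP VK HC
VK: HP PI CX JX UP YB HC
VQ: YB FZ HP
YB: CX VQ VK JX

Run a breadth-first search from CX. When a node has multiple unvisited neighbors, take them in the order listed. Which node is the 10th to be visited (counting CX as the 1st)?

Visit CX; enqueue HC, MZ, YB, FZ, VK → queue [HC, MZ, YB, FZ, VK]
Visit HC; enqueue JX, UP, PI → queue [MZ, YB, FZ, VK, JX, UP, PI]
Visit MZ → queue [YB, FZ, VK, JX, UP, PI]
Visit YB; enqueue VQ → queue [FZ, VK, JX, UP, PI, VQ]
Visit FZ → queue [VK, JX, UP, PI, VQ]
Visit VK; enqueue HP → queue [JX, UP, PI, VQ, HP]
Visit JX → queue [UP, PI, VQ, HP]
Visit UP → queue [PI, VQ, HP]
Visit PI → queue [VQ, HP]
Visit VQ → queue [HP]
Visit HP → queue []

Visit order: CX, HC, MZ, YB, FZ, VK, JX, UP, PI, VQ, HP

VQ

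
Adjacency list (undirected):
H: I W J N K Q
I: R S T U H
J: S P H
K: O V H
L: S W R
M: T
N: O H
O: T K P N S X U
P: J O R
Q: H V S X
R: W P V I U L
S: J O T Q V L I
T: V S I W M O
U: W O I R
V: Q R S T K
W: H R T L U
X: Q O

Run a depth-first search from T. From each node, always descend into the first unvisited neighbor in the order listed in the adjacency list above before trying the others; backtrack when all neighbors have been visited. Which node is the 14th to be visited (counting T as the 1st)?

Visit T
T → V
V → Q
Q → H
H → I
I → R
R → W
W → L
L → S
S → J
J → P
P → O
O → K
O → N
O → X
O → U
T → M

Visit order: T, V, Q, H, I, R, W, L, S, J, P, O, K, N, X, U, M

N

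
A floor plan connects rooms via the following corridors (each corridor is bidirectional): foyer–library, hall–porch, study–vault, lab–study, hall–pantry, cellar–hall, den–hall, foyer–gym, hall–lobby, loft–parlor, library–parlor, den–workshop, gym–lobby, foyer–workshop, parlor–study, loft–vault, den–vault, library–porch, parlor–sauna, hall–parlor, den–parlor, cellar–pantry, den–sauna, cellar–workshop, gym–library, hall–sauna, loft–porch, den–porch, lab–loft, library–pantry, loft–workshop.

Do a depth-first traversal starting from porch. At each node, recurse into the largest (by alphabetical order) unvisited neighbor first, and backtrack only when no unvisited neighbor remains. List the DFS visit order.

porch, loft, workshop, foyer, library, parlor, study, vault, den, sauna, hall, pantry, cellar, lobby, gym, lab

Visit porch
porch → loft
loft → workshop
workshop → foyer
foyer → library
library → parlor
parlor → study
study → vault
vault → den
den → sauna
sauna → hall
hall → pantry
pantry → cellar
hall → lobby
lobby → gym
study → lab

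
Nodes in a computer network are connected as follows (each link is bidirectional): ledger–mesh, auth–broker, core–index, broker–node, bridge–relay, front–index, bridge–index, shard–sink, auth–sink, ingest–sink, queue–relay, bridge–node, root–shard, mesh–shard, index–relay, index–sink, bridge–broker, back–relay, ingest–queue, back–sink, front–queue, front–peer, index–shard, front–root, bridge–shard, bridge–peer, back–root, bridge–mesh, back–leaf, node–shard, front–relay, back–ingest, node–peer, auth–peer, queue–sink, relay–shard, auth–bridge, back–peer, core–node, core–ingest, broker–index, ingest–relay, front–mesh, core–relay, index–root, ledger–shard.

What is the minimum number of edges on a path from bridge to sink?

2

Level 0: bridge
Level 1: auth, broker, index, mesh, node, peer, relay, shard
Level 2: back, core, front, ingest, ledger, queue, root, sink
Level 3: leaf
sink first appears at level 2.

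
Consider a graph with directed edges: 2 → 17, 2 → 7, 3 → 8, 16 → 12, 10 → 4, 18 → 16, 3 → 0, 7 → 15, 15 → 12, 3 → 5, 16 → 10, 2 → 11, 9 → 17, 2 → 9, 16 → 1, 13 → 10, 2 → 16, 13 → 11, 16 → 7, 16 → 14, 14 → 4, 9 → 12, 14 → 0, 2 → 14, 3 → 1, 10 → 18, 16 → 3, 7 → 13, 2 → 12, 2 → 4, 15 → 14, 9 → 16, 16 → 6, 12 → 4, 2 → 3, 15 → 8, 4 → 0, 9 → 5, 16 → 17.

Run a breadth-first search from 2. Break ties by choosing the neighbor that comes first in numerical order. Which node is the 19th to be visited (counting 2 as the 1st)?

18

Visit 2; enqueue 3, 4, 7, 9, 11, 12, 14, 16, 17 → queue [3, 4, 7, 9, 11, 12, 14, 16, 17]
Visit 3; enqueue 0, 1, 5, 8 → queue [4, 7, 9, 11, 12, 14, 16, 17, 0, 1, 5, 8]
Visit 4 → queue [7, 9, 11, 12, 14, 16, 17, 0, 1, 5, 8]
Visit 7; enqueue 13, 15 → queue [9, 11, 12, 14, 16, 17, 0, 1, 5, 8, 13, 15]
Visit 9 → queue [11, 12, 14, 16, 17, 0, 1, 5, 8, 13, 15]
Visit 11 → queue [12, 14, 16, 17, 0, 1, 5, 8, 13, 15]
Visit 12 → queue [14, 16, 17, 0, 1, 5, 8, 13, 15]
Visit 14 → queue [16, 17, 0, 1, 5, 8, 13, 15]
Visit 16; enqueue 6, 10 → queue [17, 0, 1, 5, 8, 13, 15, 6, 10]
Visit 17 → queue [0, 1, 5, 8, 13, 15, 6, 10]
Visit 0 → queue [1, 5, 8, 13, 15, 6, 10]
Visit 1 → queue [5, 8, 13, 15, 6, 10]
Visit 5 → queue [8, 13, 15, 6, 10]
Visit 8 → queue [13, 15, 6, 10]
Visit 13 → queue [15, 6, 10]
Visit 15 → queue [6, 10]
Visit 6 → queue [10]
Visit 10; enqueue 18 → queue [18]
Visit 18 → queue []

Visit order: 2, 3, 4, 7, 9, 11, 12, 14, 16, 17, 0, 1, 5, 8, 13, 15, 6, 10, 18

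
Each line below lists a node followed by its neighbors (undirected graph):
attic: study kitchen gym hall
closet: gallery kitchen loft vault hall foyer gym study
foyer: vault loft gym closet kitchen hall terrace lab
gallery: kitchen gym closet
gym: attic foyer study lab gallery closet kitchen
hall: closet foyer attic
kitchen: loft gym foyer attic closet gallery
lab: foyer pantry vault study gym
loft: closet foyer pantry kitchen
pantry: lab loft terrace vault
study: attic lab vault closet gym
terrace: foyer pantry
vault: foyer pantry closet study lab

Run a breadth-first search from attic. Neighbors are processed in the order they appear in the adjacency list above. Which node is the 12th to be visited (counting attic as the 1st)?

Visit attic; enqueue study, kitchen, gym, hall → queue [study, kitchen, gym, hall]
Visit study; enqueue lab, vault, closet → queue [kitchen, gym, hall, lab, vault, closet]
Visit kitchen; enqueue loft, foyer, gallery → queue [gym, hall, lab, vault, closet, loft, foyer, gallery]
Visit gym → queue [hall, lab, vault, closet, loft, foyer, gallery]
Visit hall → queue [lab, vault, closet, loft, foyer, gallery]
Visit lab; enqueue pantry → queue [vault, closet, loft, foyer, gallery, pantry]
Visit vault → queue [closet, loft, foyer, gallery, pantry]
Visit closet → queue [loft, foyer, gallery, pantry]
Visit loft → queue [foyer, gallery, pantry]
Visit foyer; enqueue terrace → queue [gallery, pantry, terrace]
Visit gallery → queue [pantry, terrace]
Visit pantry → queue [terrace]
Visit terrace → queue []

Visit order: attic, study, kitchen, gym, hall, lab, vault, closet, loft, foyer, gallery, pantry, terrace

pantry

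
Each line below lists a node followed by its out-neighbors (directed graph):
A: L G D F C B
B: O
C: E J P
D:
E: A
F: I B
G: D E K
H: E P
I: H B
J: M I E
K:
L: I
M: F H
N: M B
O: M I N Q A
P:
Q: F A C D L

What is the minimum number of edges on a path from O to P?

3

Level 0: O
Level 1: A, I, M, N, Q
Level 2: B, C, D, F, G, H, L
Level 3: E, J, K, P
P first appears at level 3.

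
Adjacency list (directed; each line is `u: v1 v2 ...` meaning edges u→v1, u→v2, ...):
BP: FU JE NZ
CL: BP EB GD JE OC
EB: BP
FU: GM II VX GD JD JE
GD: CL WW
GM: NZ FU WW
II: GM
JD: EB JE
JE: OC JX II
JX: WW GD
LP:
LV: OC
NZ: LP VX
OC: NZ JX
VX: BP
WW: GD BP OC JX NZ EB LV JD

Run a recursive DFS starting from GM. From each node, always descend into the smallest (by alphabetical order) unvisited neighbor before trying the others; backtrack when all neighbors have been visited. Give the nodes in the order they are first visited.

GM, FU, GD, CL, BP, JE, II, JX, WW, EB, JD, LV, OC, NZ, LP, VX

Visit GM
GM → FU
FU → GD
GD → CL
CL → BP
BP → JE
JE → II
JE → JX
JX → WW
WW → EB
WW → JD
WW → LV
LV → OC
OC → NZ
NZ → LP
NZ → VX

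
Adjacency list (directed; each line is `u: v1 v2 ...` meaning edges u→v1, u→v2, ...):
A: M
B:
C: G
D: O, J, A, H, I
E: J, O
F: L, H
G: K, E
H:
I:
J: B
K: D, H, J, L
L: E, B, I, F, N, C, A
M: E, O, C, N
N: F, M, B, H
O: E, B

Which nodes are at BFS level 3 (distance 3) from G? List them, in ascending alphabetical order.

Level 0: G
Level 1: E, K
Level 2: D, H, J, L, O
Level 3: A, B, C, F, I, N
Level 4: M

A, B, C, F, I, N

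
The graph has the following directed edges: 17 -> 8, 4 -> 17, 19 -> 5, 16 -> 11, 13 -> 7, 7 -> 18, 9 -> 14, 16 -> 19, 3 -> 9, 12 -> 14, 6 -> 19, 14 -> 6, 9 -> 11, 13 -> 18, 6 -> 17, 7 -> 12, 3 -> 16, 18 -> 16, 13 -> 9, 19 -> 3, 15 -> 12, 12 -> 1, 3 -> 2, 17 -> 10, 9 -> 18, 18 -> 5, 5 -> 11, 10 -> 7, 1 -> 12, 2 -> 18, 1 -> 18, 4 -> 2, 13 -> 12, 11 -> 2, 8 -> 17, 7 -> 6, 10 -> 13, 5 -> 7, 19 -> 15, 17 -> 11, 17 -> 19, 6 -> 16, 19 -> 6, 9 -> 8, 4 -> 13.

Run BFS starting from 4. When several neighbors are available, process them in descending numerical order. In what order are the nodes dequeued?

4 → 17 → 13 → 2 → 19 → 11 → 10 → 8 → 18 → 12 → 9 → 7 → 15 → 6 → 5 → 3 → 16 → 14 → 1

Visit 4; enqueue 17, 13, 2 → queue [17, 13, 2]
Visit 17; enqueue 19, 11, 10, 8 → queue [13, 2, 19, 11, 10, 8]
Visit 13; enqueue 18, 12, 9, 7 → queue [2, 19, 11, 10, 8, 18, 12, 9, 7]
Visit 2 → queue [19, 11, 10, 8, 18, 12, 9, 7]
Visit 19; enqueue 15, 6, 5, 3 → queue [11, 10, 8, 18, 12, 9, 7, 15, 6, 5, 3]
Visit 11 → queue [10, 8, 18, 12, 9, 7, 15, 6, 5, 3]
Visit 10 → queue [8, 18, 12, 9, 7, 15, 6, 5, 3]
Visit 8 → queue [18, 12, 9, 7, 15, 6, 5, 3]
Visit 18; enqueue 16 → queue [12, 9, 7, 15, 6, 5, 3, 16]
Visit 12; enqueue 14, 1 → queue [9, 7, 15, 6, 5, 3, 16, 14, 1]
Visit 9 → queue [7, 15, 6, 5, 3, 16, 14, 1]
Visit 7 → queue [15, 6, 5, 3, 16, 14, 1]
Visit 15 → queue [6, 5, 3, 16, 14, 1]
Visit 6 → queue [5, 3, 16, 14, 1]
Visit 5 → queue [3, 16, 14, 1]
Visit 3 → queue [16, 14, 1]
Visit 16 → queue [14, 1]
Visit 14 → queue [1]
Visit 1 → queue []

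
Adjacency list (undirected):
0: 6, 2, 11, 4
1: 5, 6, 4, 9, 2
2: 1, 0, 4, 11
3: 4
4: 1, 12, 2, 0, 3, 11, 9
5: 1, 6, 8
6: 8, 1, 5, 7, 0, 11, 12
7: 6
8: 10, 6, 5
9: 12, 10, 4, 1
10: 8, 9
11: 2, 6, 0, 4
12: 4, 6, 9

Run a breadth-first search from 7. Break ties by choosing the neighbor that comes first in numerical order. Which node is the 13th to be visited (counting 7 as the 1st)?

Visit 7; enqueue 6 → queue [6]
Visit 6; enqueue 0, 1, 5, 8, 11, 12 → queue [0, 1, 5, 8, 11, 12]
Visit 0; enqueue 2, 4 → queue [1, 5, 8, 11, 12, 2, 4]
Visit 1; enqueue 9 → queue [5, 8, 11, 12, 2, 4, 9]
Visit 5 → queue [8, 11, 12, 2, 4, 9]
Visit 8; enqueue 10 → queue [11, 12, 2, 4, 9, 10]
Visit 11 → queue [12, 2, 4, 9, 10]
Visit 12 → queue [2, 4, 9, 10]
Visit 2 → queue [4, 9, 10]
Visit 4; enqueue 3 → queue [9, 10, 3]
Visit 9 → queue [10, 3]
Visit 10 → queue [3]
Visit 3 → queue []

Visit order: 7, 6, 0, 1, 5, 8, 11, 12, 2, 4, 9, 10, 3

3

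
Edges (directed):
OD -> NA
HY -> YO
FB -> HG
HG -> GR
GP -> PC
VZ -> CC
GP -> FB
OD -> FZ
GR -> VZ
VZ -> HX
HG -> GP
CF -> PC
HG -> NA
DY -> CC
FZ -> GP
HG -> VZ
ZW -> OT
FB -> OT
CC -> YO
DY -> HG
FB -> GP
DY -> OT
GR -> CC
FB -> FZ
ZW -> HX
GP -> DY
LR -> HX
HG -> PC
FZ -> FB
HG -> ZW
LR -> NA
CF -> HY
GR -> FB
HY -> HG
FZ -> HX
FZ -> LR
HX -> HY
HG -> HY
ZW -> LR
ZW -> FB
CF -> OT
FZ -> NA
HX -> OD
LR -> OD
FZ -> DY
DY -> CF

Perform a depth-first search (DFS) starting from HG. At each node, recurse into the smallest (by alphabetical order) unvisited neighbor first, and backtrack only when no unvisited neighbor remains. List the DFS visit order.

HG, GP, DY, CC, YO, CF, HY, OT, PC, FB, FZ, HX, OD, NA, LR, GR, VZ, ZW

Visit HG
HG → GP
GP → DY
DY → CC
CC → YO
DY → CF
CF → HY
CF → OT
CF → PC
GP → FB
FB → FZ
FZ → HX
HX → OD
OD → NA
FZ → LR
HG → GR
GR → VZ
HG → ZW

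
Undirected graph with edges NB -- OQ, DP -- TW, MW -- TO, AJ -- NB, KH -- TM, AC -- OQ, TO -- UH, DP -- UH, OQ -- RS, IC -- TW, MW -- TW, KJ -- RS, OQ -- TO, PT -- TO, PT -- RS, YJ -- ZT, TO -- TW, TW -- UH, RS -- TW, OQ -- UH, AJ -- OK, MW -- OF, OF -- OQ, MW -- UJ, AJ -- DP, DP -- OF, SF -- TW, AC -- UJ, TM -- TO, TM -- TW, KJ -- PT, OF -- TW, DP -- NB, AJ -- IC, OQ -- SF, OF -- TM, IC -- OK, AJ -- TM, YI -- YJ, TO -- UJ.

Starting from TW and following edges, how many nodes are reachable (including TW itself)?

19

BFS from TW visits: TW, DP, IC, MW, OF, RS, SF, TM, TO, UH, AJ, NB, OK, UJ, OQ, KJ, PT, KH, AC
Reachable nodes: 19 of 22 total.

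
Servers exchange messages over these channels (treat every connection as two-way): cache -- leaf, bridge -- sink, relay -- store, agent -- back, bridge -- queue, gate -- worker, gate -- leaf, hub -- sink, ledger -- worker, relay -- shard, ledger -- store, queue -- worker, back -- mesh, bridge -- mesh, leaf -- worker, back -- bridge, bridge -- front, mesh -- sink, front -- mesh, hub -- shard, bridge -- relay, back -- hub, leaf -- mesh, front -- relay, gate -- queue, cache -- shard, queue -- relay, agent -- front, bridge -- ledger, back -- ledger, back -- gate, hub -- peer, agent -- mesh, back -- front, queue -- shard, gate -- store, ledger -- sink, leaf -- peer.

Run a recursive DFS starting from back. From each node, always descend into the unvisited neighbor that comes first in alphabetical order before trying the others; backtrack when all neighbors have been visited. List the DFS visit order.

Visit back
back → agent
agent → front
front → bridge
bridge → ledger
ledger → sink
sink → hub
hub → peer
peer → leaf
leaf → cache
cache → shard
shard → queue
queue → gate
gate → store
store → relay
gate → worker
leaf → mesh

back, agent, front, bridge, ledger, sink, hub, peer, leaf, cache, shard, queue, gate, store, relay, worker, mesh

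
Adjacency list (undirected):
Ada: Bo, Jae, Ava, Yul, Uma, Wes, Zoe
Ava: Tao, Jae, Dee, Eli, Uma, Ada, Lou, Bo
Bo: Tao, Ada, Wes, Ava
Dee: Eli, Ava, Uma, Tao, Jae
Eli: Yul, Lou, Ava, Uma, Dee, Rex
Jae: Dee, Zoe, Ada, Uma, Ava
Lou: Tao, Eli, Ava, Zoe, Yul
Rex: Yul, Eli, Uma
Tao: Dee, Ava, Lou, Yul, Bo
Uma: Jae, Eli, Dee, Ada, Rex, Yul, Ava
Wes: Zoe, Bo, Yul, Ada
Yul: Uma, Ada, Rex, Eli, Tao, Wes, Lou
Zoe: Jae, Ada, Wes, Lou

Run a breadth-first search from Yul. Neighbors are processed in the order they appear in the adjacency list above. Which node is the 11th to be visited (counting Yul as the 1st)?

Visit Yul; enqueue Uma, Ada, Rex, Eli, Tao, Wes, Lou → queue [Uma, Ada, Rex, Eli, Tao, Wes, Lou]
Visit Uma; enqueue Jae, Dee, Ava → queue [Ada, Rex, Eli, Tao, Wes, Lou, Jae, Dee, Ava]
Visit Ada; enqueue Bo, Zoe → queue [Rex, Eli, Tao, Wes, Lou, Jae, Dee, Ava, Bo, Zoe]
Visit Rex → queue [Eli, Tao, Wes, Lou, Jae, Dee, Ava, Bo, Zoe]
Visit Eli → queue [Tao, Wes, Lou, Jae, Dee, Ava, Bo, Zoe]
Visit Tao → queue [Wes, Lou, Jae, Dee, Ava, Bo, Zoe]
Visit Wes → queue [Lou, Jae, Dee, Ava, Bo, Zoe]
Visit Lou → queue [Jae, Dee, Ava, Bo, Zoe]
Visit Jae → queue [Dee, Ava, Bo, Zoe]
Visit Dee → queue [Ava, Bo, Zoe]
Visit Ava → queue [Bo, Zoe]
Visit Bo → queue [Zoe]
Visit Zoe → queue []

Visit order: Yul, Uma, Ada, Rex, Eli, Tao, Wes, Lou, Jae, Dee, Ava, Bo, Zoe

Ava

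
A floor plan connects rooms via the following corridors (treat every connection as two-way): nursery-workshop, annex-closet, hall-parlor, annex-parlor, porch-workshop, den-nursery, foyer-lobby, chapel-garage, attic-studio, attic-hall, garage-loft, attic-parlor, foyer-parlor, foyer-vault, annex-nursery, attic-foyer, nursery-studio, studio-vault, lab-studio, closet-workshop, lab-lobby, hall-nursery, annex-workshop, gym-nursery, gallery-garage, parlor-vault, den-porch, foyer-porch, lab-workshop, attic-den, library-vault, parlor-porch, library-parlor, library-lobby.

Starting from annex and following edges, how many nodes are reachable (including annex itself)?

BFS from annex visits: annex, workshop, parlor, nursery, closet, porch, lab, vault, library, hall, foyer, attic, studio, gym, den, lobby
Reachable nodes: 16 of 20 total.

16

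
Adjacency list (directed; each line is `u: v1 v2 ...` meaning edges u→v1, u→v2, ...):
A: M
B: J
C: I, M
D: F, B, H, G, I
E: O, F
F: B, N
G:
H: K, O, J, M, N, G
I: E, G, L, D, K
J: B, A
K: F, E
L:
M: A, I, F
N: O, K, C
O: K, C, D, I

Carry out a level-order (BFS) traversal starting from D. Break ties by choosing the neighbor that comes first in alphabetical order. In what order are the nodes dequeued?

Visit D; enqueue B, F, G, H, I → queue [B, F, G, H, I]
Visit B; enqueue J → queue [F, G, H, I, J]
Visit F; enqueue N → queue [G, H, I, J, N]
Visit G → queue [H, I, J, N]
Visit H; enqueue K, M, O → queue [I, J, N, K, M, O]
Visit I; enqueue E, L → queue [J, N, K, M, O, E, L]
Visit J; enqueue A → queue [N, K, M, O, E, L, A]
Visit N; enqueue C → queue [K, M, O, E, L, A, C]
Visit K → queue [M, O, E, L, A, C]
Visit M → queue [O, E, L, A, C]
Visit O → queue [E, L, A, C]
Visit E → queue [L, A, C]
Visit L → queue [A, C]
Visit A → queue [C]
Visit C → queue []

D B F G H I J N K M O E L A C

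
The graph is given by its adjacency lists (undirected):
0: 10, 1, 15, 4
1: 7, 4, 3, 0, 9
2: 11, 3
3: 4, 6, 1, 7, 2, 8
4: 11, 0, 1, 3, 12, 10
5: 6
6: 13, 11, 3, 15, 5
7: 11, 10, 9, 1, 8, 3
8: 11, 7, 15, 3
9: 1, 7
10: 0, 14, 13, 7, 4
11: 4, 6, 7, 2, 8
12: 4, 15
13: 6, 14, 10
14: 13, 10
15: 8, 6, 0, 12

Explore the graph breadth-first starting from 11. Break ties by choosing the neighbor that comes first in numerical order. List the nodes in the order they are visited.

11 -> 2 -> 4 -> 6 -> 7 -> 8 -> 3 -> 0 -> 1 -> 10 -> 12 -> 5 -> 13 -> 15 -> 9 -> 14

Visit 11; enqueue 2, 4, 6, 7, 8 → queue [2, 4, 6, 7, 8]
Visit 2; enqueue 3 → queue [4, 6, 7, 8, 3]
Visit 4; enqueue 0, 1, 10, 12 → queue [6, 7, 8, 3, 0, 1, 10, 12]
Visit 6; enqueue 5, 13, 15 → queue [7, 8, 3, 0, 1, 10, 12, 5, 13, 15]
Visit 7; enqueue 9 → queue [8, 3, 0, 1, 10, 12, 5, 13, 15, 9]
Visit 8 → queue [3, 0, 1, 10, 12, 5, 13, 15, 9]
Visit 3 → queue [0, 1, 10, 12, 5, 13, 15, 9]
Visit 0 → queue [1, 10, 12, 5, 13, 15, 9]
Visit 1 → queue [10, 12, 5, 13, 15, 9]
Visit 10; enqueue 14 → queue [12, 5, 13, 15, 9, 14]
Visit 12 → queue [5, 13, 15, 9, 14]
Visit 5 → queue [13, 15, 9, 14]
Visit 13 → queue [15, 9, 14]
Visit 15 → queue [9, 14]
Visit 9 → queue [14]
Visit 14 → queue []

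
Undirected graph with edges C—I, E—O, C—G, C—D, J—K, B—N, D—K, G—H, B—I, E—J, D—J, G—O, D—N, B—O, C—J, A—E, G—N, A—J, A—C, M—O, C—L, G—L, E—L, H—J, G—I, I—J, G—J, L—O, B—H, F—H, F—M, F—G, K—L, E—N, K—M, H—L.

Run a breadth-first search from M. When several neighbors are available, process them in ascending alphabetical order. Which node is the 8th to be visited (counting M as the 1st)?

J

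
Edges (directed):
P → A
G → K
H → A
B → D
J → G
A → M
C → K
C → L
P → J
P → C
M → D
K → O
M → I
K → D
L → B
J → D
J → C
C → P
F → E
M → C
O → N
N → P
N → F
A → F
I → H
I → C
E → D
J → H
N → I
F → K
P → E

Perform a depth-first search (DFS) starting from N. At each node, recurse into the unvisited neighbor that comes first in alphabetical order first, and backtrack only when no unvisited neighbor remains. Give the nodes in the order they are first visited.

Visit N
N → F
F → E
E → D
F → K
K → O
N → I
I → C
C → L
L → B
C → P
P → A
A → M
P → J
J → G
J → H

N, F, E, D, K, O, I, C, L, B, P, A, M, J, G, H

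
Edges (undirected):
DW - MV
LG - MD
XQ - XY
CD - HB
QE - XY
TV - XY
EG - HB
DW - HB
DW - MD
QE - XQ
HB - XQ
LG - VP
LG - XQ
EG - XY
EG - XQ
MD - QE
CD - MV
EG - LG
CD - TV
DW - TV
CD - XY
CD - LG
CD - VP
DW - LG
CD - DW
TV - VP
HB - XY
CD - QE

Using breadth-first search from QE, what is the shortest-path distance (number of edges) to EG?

2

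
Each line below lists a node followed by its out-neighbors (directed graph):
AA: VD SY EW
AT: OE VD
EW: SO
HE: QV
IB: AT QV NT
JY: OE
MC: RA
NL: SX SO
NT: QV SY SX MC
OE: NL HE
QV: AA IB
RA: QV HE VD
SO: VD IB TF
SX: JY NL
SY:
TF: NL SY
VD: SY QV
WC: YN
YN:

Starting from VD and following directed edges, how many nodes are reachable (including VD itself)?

17

BFS from VD visits: VD, SY, QV, AA, IB, EW, AT, NT, SO, OE, SX, MC, TF, NL, HE, JY, RA
Reachable nodes: 17 of 19 total.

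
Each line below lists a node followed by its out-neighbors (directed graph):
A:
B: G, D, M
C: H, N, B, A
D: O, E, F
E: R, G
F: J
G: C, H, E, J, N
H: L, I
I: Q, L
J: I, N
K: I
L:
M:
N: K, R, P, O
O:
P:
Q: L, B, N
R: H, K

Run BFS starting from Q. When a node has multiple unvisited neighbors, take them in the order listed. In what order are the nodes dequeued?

Q → L → B → N → G → D → M → K → R → P → O → C → H → E → J → F → I → A

Visit Q; enqueue L, B, N → queue [L, B, N]
Visit L → queue [B, N]
Visit B; enqueue G, D, M → queue [N, G, D, M]
Visit N; enqueue K, R, P, O → queue [G, D, M, K, R, P, O]
Visit G; enqueue C, H, E, J → queue [D, M, K, R, P, O, C, H, E, J]
Visit D; enqueue F → queue [M, K, R, P, O, C, H, E, J, F]
Visit M → queue [K, R, P, O, C, H, E, J, F]
Visit K; enqueue I → queue [R, P, O, C, H, E, J, F, I]
Visit R → queue [P, O, C, H, E, J, F, I]
Visit P → queue [O, C, H, E, J, F, I]
Visit O → queue [C, H, E, J, F, I]
Visit C; enqueue A → queue [H, E, J, F, I, A]
Visit H → queue [E, J, F, I, A]
Visit E → queue [J, F, I, A]
Visit J → queue [F, I, A]
Visit F → queue [I, A]
Visit I → queue [A]
Visit A → queue []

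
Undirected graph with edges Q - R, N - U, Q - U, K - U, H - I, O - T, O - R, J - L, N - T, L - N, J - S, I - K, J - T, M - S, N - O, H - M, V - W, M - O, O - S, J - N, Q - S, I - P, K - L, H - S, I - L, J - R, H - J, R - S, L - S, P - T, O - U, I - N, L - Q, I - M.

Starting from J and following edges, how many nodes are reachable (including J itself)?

14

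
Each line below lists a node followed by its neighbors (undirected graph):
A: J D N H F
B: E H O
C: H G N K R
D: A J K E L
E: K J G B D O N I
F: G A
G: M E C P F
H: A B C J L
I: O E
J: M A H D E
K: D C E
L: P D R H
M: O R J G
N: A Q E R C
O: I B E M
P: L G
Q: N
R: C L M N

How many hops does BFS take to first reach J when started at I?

2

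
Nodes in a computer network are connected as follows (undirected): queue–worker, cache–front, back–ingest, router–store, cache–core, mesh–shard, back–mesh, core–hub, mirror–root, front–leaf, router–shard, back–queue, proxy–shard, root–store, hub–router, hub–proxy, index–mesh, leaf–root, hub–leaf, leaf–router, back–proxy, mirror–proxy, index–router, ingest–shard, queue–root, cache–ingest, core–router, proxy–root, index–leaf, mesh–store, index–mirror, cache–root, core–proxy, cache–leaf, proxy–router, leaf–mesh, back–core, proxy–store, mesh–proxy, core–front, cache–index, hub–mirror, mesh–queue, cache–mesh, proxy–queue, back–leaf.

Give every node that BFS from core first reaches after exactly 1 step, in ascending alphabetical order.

back, cache, front, hub, proxy, router

Level 0: core
Level 1: back, cache, front, hub, proxy, router
Level 2: index, ingest, leaf, mesh, mirror, queue, root, shard, store
Level 3: worker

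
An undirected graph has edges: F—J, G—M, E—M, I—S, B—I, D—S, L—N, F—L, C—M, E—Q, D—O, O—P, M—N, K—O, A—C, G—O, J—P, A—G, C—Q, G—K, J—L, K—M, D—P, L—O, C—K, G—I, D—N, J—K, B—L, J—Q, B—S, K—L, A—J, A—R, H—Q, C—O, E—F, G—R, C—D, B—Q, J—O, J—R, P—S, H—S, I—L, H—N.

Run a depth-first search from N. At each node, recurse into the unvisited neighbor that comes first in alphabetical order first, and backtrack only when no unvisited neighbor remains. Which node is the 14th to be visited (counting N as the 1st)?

Visit N
N → D
D → C
C → A
A → G
G → I
I → B
B → L
L → F
F → E
E → M
M → K
K → J
J → O
O → P
P → S
S → H
H → Q
J → R

Visit order: N, D, C, A, G, I, B, L, F, E, M, K, J, O, P, S, H, Q, R

O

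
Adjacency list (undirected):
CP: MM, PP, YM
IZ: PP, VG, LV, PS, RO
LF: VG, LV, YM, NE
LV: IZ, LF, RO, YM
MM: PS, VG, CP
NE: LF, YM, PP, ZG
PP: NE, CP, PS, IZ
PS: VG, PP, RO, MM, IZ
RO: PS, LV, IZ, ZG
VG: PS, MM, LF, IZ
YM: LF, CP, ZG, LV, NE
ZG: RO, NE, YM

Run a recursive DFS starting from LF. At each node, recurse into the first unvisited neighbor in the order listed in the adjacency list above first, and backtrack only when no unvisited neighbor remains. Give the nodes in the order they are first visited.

Visit LF
LF → VG
VG → PS
PS → PP
PP → NE
NE → YM
YM → CP
CP → MM
YM → ZG
ZG → RO
RO → LV
LV → IZ

LF, VG, PS, PP, NE, YM, CP, MM, ZG, RO, LV, IZ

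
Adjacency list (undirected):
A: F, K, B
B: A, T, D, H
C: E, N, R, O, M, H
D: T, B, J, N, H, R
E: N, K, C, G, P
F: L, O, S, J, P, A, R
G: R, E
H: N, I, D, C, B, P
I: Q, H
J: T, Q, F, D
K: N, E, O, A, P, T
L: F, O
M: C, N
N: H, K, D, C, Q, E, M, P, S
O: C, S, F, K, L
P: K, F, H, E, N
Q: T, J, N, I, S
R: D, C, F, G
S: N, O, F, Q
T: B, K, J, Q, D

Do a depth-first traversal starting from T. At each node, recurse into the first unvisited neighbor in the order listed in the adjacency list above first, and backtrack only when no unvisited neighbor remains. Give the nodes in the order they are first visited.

T, B, A, F, L, O, C, E, N, H, I, Q, J, D, R, G, S, P, K, M

Visit T
T → B
B → A
A → F
F → L
L → O
O → C
C → E
E → N
N → H
H → I
I → Q
Q → J
J → D
D → R
R → G
Q → S
H → P
P → K
N → M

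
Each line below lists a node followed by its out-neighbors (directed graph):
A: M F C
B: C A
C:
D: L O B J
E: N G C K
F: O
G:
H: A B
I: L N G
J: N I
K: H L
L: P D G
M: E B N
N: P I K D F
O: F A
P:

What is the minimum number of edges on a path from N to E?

Level 0: N
Level 1: D, F, I, K, P
Level 2: B, G, H, J, L, O
Level 3: A, C
Level 4: M
Level 5: E
E first appears at level 5.

5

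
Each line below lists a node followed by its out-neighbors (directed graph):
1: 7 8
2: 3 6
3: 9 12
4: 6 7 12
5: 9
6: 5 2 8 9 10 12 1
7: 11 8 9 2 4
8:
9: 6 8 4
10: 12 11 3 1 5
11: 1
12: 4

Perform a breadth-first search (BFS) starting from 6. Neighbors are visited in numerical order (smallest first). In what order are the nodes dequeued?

Visit 6; enqueue 1, 2, 5, 8, 9, 10, 12 → queue [1, 2, 5, 8, 9, 10, 12]
Visit 1; enqueue 7 → queue [2, 5, 8, 9, 10, 12, 7]
Visit 2; enqueue 3 → queue [5, 8, 9, 10, 12, 7, 3]
Visit 5 → queue [8, 9, 10, 12, 7, 3]
Visit 8 → queue [9, 10, 12, 7, 3]
Visit 9; enqueue 4 → queue [10, 12, 7, 3, 4]
Visit 10; enqueue 11 → queue [12, 7, 3, 4, 11]
Visit 12 → queue [7, 3, 4, 11]
Visit 7 → queue [3, 4, 11]
Visit 3 → queue [4, 11]
Visit 4 → queue [11]
Visit 11 → queue []

6, 1, 2, 5, 8, 9, 10, 12, 7, 3, 4, 11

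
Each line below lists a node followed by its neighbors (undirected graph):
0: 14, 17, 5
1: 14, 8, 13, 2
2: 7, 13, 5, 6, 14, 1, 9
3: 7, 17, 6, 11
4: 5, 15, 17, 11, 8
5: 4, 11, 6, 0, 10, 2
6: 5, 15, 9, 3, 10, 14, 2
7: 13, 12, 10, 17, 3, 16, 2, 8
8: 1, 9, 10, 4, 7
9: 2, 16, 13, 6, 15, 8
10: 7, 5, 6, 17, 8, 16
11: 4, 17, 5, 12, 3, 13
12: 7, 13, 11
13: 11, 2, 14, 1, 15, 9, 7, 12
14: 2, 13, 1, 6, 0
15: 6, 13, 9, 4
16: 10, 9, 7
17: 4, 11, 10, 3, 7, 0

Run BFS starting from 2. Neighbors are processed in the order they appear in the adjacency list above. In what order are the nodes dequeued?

Visit 2; enqueue 7, 13, 5, 6, 14, 1, 9 → queue [7, 13, 5, 6, 14, 1, 9]
Visit 7; enqueue 12, 10, 17, 3, 16, 8 → queue [13, 5, 6, 14, 1, 9, 12, 10, 17, 3, 16, 8]
Visit 13; enqueue 11, 15 → queue [5, 6, 14, 1, 9, 12, 10, 17, 3, 16, 8, 11, 15]
Visit 5; enqueue 4, 0 → queue [6, 14, 1, 9, 12, 10, 17, 3, 16, 8, 11, 15, 4, 0]
Visit 6 → queue [14, 1, 9, 12, 10, 17, 3, 16, 8, 11, 15, 4, 0]
Visit 14 → queue [1, 9, 12, 10, 17, 3, 16, 8, 11, 15, 4, 0]
Visit 1 → queue [9, 12, 10, 17, 3, 16, 8, 11, 15, 4, 0]
Visit 9 → queue [12, 10, 17, 3, 16, 8, 11, 15, 4, 0]
Visit 12 → queue [10, 17, 3, 16, 8, 11, 15, 4, 0]
Visit 10 → queue [17, 3, 16, 8, 11, 15, 4, 0]
Visit 17 → queue [3, 16, 8, 11, 15, 4, 0]
Visit 3 → queue [16, 8, 11, 15, 4, 0]
Visit 16 → queue [8, 11, 15, 4, 0]
Visit 8 → queue [11, 15, 4, 0]
Visit 11 → queue [15, 4, 0]
Visit 15 → queue [4, 0]
Visit 4 → queue [0]
Visit 0 → queue []

2 7 13 5 6 14 1 9 12 10 17 3 16 8 11 15 4 0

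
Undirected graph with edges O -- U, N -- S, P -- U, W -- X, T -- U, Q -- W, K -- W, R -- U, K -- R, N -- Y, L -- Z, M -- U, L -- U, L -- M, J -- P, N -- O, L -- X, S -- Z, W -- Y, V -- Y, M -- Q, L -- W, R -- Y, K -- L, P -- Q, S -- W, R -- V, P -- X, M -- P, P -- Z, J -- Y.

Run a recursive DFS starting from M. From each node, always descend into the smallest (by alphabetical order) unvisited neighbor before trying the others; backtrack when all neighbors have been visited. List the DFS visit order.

M, L, K, R, U, O, N, S, W, Q, P, J, Y, V, X, Z, T

Visit M
M → L
L → K
K → R
R → U
U → O
O → N
N → S
S → W
W → Q
Q → P
P → J
J → Y
Y → V
P → X
P → Z
U → T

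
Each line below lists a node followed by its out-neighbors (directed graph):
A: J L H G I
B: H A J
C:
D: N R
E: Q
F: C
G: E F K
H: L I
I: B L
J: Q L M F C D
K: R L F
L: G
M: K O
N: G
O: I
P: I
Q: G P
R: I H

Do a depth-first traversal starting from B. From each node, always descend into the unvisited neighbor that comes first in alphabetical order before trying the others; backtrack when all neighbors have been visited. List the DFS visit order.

B → A → G → E → Q → P → I → L → F → C → K → R → H → J → D → N → M → O

Visit B
B → A
A → G
G → E
E → Q
Q → P
P → I
I → L
G → F
F → C
G → K
K → R
R → H
A → J
J → D
D → N
J → M
M → O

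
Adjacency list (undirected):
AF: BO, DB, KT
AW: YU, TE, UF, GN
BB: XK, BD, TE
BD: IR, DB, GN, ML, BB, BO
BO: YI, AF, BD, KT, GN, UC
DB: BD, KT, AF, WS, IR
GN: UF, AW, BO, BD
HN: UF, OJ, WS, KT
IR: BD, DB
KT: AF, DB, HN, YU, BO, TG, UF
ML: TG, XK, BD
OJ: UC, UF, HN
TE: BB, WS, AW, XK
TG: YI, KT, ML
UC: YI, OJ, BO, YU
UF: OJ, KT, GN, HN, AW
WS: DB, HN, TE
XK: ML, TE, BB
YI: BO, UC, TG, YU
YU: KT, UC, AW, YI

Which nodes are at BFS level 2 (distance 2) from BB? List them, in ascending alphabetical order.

AW, BO, DB, GN, IR, ML, WS

Level 0: BB
Level 1: BD, TE, XK
Level 2: AW, BO, DB, GN, IR, ML, WS
Level 3: AF, HN, KT, TG, UC, UF, YI, YU
Level 4: OJ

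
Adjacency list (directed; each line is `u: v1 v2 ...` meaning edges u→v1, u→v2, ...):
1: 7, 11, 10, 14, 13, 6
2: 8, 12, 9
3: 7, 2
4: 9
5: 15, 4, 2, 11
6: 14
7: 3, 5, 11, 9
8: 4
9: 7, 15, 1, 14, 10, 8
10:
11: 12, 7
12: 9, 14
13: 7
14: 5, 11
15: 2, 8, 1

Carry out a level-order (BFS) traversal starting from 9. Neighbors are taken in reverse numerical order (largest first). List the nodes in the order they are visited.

Visit 9; enqueue 15, 14, 10, 8, 7, 1 → queue [15, 14, 10, 8, 7, 1]
Visit 15; enqueue 2 → queue [14, 10, 8, 7, 1, 2]
Visit 14; enqueue 11, 5 → queue [10, 8, 7, 1, 2, 11, 5]
Visit 10 → queue [8, 7, 1, 2, 11, 5]
Visit 8; enqueue 4 → queue [7, 1, 2, 11, 5, 4]
Visit 7; enqueue 3 → queue [1, 2, 11, 5, 4, 3]
Visit 1; enqueue 13, 6 → queue [2, 11, 5, 4, 3, 13, 6]
Visit 2; enqueue 12 → queue [11, 5, 4, 3, 13, 6, 12]
Visit 11 → queue [5, 4, 3, 13, 6, 12]
Visit 5 → queue [4, 3, 13, 6, 12]
Visit 4 → queue [3, 13, 6, 12]
Visit 3 → queue [13, 6, 12]
Visit 13 → queue [6, 12]
Visit 6 → queue [12]
Visit 12 → queue []

9 → 15 → 14 → 10 → 8 → 7 → 1 → 2 → 11 → 5 → 4 → 3 → 13 → 6 → 12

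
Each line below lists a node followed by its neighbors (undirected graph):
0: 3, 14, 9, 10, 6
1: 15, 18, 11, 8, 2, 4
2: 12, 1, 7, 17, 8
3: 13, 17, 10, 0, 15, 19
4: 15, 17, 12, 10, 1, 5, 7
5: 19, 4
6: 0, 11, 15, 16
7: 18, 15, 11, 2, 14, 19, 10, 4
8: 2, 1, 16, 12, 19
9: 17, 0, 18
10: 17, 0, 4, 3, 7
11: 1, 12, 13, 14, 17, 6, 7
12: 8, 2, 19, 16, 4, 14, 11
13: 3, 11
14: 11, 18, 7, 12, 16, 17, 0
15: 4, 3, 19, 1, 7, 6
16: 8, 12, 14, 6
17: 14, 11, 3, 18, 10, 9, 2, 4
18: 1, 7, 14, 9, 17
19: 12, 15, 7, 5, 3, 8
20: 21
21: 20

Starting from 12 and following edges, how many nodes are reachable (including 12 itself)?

BFS from 12 visits: 12, 2, 4, 8, 11, 14, 16, 19, 1, 7, 17, 5, 10, 15, 6, 13, 0, 18, 3, 9
Reachable nodes: 20 of 22 total.

20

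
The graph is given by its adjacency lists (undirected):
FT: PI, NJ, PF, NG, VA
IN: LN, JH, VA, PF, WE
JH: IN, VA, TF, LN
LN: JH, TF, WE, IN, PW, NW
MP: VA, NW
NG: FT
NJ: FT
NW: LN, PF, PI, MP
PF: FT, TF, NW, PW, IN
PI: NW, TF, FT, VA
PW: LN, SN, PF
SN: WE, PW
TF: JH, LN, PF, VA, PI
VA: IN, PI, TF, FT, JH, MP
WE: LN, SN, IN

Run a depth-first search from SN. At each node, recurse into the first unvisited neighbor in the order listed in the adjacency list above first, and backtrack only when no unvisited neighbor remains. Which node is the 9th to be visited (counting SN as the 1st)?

PF

Visit SN
SN → WE
WE → LN
LN → JH
JH → IN
IN → VA
VA → PI
PI → NW
NW → PF
PF → FT
FT → NJ
FT → NG
PF → TF
PF → PW
NW → MP

Visit order: SN, WE, LN, JH, IN, VA, PI, NW, PF, FT, NJ, NG, TF, PW, MP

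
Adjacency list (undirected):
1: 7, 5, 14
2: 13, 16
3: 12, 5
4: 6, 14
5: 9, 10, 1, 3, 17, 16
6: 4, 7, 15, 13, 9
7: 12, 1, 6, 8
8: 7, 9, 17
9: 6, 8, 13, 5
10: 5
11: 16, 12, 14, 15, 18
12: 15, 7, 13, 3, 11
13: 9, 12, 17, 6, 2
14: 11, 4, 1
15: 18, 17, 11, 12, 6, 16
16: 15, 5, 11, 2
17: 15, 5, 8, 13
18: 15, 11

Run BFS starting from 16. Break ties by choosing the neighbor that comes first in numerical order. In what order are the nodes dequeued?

Visit 16; enqueue 2, 5, 11, 15 → queue [2, 5, 11, 15]
Visit 2; enqueue 13 → queue [5, 11, 15, 13]
Visit 5; enqueue 1, 3, 9, 10, 17 → queue [11, 15, 13, 1, 3, 9, 10, 17]
Visit 11; enqueue 12, 14, 18 → queue [15, 13, 1, 3, 9, 10, 17, 12, 14, 18]
Visit 15; enqueue 6 → queue [13, 1, 3, 9, 10, 17, 12, 14, 18, 6]
Visit 13 → queue [1, 3, 9, 10, 17, 12, 14, 18, 6]
Visit 1; enqueue 7 → queue [3, 9, 10, 17, 12, 14, 18, 6, 7]
Visit 3 → queue [9, 10, 17, 12, 14, 18, 6, 7]
Visit 9; enqueue 8 → queue [10, 17, 12, 14, 18, 6, 7, 8]
Visit 10 → queue [17, 12, 14, 18, 6, 7, 8]
Visit 17 → queue [12, 14, 18, 6, 7, 8]
Visit 12 → queue [14, 18, 6, 7, 8]
Visit 14; enqueue 4 → queue [18, 6, 7, 8, 4]
Visit 18 → queue [6, 7, 8, 4]
Visit 6 → queue [7, 8, 4]
Visit 7 → queue [8, 4]
Visit 8 → queue [4]
Visit 4 → queue []

16 → 2 → 5 → 11 → 15 → 13 → 1 → 3 → 9 → 10 → 17 → 12 → 14 → 18 → 6 → 7 → 8 → 4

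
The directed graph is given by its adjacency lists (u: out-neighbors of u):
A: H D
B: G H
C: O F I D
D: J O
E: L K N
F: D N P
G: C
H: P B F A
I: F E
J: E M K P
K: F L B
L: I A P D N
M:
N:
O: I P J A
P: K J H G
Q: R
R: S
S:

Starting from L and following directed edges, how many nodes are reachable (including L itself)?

16

BFS from L visits: L, I, A, P, D, N, F, E, H, K, J, G, O, B, M, C
Reachable nodes: 16 of 19 total.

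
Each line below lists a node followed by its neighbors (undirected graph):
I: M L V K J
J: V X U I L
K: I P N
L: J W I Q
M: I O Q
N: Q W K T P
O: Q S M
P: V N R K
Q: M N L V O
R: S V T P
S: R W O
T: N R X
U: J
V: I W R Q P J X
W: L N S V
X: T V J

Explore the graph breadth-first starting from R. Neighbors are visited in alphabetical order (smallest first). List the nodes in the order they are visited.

R, P, S, T, V, K, N, O, W, X, I, J, Q, M, L, U

Visit R; enqueue P, S, T, V → queue [P, S, T, V]
Visit P; enqueue K, N → queue [S, T, V, K, N]
Visit S; enqueue O, W → queue [T, V, K, N, O, W]
Visit T; enqueue X → queue [V, K, N, O, W, X]
Visit V; enqueue I, J, Q → queue [K, N, O, W, X, I, J, Q]
Visit K → queue [N, O, W, X, I, J, Q]
Visit N → queue [O, W, X, I, J, Q]
Visit O; enqueue M → queue [W, X, I, J, Q, M]
Visit W; enqueue L → queue [X, I, J, Q, M, L]
Visit X → queue [I, J, Q, M, L]
Visit I → queue [J, Q, M, L]
Visit J; enqueue U → queue [Q, M, L, U]
Visit Q → queue [M, L, U]
Visit M → queue [L, U]
Visit L → queue [U]
Visit U → queue []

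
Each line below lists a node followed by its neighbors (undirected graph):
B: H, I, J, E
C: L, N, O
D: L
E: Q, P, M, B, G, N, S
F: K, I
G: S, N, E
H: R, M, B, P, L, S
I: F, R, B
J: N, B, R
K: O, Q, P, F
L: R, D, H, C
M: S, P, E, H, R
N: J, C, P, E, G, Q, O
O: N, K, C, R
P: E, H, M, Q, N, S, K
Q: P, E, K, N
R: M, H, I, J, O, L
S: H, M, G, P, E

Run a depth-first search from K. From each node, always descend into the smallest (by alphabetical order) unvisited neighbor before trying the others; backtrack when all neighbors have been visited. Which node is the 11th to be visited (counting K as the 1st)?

Visit K
K → F
F → I
I → B
B → E
E → G
G → N
N → C
C → L
L → D
L → H
H → M
M → P
P → Q
P → S
M → R
R → J
R → O

Visit order: K, F, I, B, E, G, N, C, L, D, H, M, P, Q, S, R, J, O

H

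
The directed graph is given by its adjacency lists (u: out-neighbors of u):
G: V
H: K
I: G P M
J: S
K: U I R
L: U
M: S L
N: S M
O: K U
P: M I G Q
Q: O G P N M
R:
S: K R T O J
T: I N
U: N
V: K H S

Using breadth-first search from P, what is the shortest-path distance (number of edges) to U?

3

Level 0: P
Level 1: G, I, M, Q
Level 2: L, N, O, S, V
Level 3: H, J, K, R, T, U
U first appears at level 3.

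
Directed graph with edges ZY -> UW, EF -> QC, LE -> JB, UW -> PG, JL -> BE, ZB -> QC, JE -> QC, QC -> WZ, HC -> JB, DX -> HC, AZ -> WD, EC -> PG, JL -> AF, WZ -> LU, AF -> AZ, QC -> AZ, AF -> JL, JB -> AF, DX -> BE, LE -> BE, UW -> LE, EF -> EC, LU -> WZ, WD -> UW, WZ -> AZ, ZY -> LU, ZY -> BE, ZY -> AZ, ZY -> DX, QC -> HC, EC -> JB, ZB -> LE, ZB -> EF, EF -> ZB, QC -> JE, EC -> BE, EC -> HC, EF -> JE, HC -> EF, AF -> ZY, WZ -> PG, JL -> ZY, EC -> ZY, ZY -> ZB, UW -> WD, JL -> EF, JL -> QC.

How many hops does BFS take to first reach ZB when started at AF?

2

Level 0: AF
Level 1: AZ, JL, ZY
Level 2: BE, DX, EF, LU, QC, UW, WD, ZB
Level 3: EC, HC, JE, LE, PG, WZ
Level 4: JB
ZB first appears at level 2.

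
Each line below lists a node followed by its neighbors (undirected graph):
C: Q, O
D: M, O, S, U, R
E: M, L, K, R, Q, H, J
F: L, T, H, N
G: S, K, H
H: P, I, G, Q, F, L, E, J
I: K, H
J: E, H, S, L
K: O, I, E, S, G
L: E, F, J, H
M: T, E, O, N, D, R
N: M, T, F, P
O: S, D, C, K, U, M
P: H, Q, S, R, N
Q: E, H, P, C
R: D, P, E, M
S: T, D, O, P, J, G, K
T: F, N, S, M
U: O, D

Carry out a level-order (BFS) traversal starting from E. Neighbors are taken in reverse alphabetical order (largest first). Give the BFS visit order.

E, R, Q, M, L, K, J, H, P, D, C, T, O, N, F, S, I, G, U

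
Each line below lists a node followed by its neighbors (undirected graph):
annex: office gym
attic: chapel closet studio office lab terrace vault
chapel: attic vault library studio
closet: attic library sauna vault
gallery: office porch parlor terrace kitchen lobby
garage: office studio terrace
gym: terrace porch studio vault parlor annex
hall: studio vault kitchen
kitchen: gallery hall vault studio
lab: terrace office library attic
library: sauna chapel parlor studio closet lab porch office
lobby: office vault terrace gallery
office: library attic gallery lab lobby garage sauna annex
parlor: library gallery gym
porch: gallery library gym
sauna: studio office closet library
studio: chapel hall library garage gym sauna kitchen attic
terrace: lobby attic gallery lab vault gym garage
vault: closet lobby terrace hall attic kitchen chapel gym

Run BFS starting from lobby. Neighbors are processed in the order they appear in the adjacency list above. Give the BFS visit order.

lobby, office, vault, terrace, gallery, library, attic, lab, garage, sauna, annex, closet, hall, kitchen, chapel, gym, porch, parlor, studio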